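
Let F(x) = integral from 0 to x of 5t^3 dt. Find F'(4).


By the Fundamental Theorem of Calculus (Part 1):
If F(x) = integral from 0 to x of f(t) dt, then F'(x) = f(x)
Here f(t) = 5t^3
So F'(x) = 5x^3
Evaluate at x = 4:
F'(4) = 5 * 4^3
= 5 * 64
= 320

320


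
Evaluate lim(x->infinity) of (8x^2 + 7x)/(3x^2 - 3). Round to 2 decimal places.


For limits at infinity with equal-degree polynomials,
we compare leading coefficients.
Numerator leading term: 8x^2
Denominator leading term: 3x^2
Divide both by x^2:
lim = (8 + 7/x) / (3 - 3/x^2)
As x -> infinity, the 1/x and 1/x^2 terms vanish:
= 8/3 ≈ 2.67

2.67


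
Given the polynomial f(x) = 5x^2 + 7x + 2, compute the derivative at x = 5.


Differentiate term by term using power and sum rules:
f(x) = 5x^2 + 7x + 2
f'(x) = 10x + 7
Substitute x = 5:
f'(5) = 10 * 5 + 7
= 50 + 7
= 57

57


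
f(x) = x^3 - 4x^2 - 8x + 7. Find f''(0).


First derivative:
f'(x) = 3x^2 - 8x - 8
Second derivative:
f''(x) = 6x - 8
Substitute x = 0:
f''(0) = 6 * 0 - 8
= 0 - 8
= -8

-8


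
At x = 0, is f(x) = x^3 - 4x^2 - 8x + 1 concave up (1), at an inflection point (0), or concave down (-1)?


Concavity is determined by the sign of f''(x).
f(x) = x^3 - 4x^2 - 8x + 1
f'(x) = 3x^2 - 8x - 8
f''(x) = 6x - 8
f''(0) = 6 * 0 - 8
= 0 - 8
= -8
Since f''(0) < 0, the function is concave down (-1)

-1


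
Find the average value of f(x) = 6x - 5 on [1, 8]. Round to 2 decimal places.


Average value = 1/(b-a) * integral from a to b of f(x) dx
First compute the integral of 6x - 5:
F(x) = 3x^2 - 5x
F(8) = 3 * 64 - 5 * 8 = 152
F(1) = 3 * 1 - 5 * 1 = -2
Integral = 152 - (-2) = 154
Average = 154 / (8 - 1) = 154 / 7
= 22 = 22.00

22.00


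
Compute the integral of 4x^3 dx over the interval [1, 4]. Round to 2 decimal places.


Find the antiderivative of 4x^3:
F(x) = 4/4 * x^4
Apply the Fundamental Theorem of Calculus:
F(4) - F(1)
= 4/4 * 4^4 - 4/4 * 1^4
= 4/4 * (256 - 1)
= 4/4 * 255
= 255 = 255.00

255.00


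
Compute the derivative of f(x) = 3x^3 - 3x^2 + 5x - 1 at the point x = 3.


Differentiate f(x) = 3x^3 - 3x^2 + 5x - 1 term by term:
f'(x) = 9x^2 - 6x + 5
Substitute x = 3:
f'(3) = 9 * 3^2 - 6 * 3 + 5
= 81 - 18 + 5
= 68

68


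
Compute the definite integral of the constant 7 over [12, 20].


The integral of a constant k over [a, b] equals k * (b - a).
integral from 12 to 20 of 7 dx
= 7 * (20 - 12)
= 7 * 8
= 56

56


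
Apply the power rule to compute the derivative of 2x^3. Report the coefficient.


We apply the power rule: d/dx [ax^n] = a*n * x^(n-1)
d/dx [2x^3]
= 2 * 3 * x^(3-1)
= 6x^2
The coefficient is 6

6


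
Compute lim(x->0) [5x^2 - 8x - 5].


Since polynomials are continuous, we use direct substitution.
lim(x->0) of 5x^2 - 8x - 5
= 5 * 0^2 - 8 * 0 - 5
= 0 + 0 - 5
= -5

-5


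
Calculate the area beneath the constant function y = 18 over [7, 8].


The area under a constant function y = 18 is a rectangle.
Width = 8 - 7 = 1
Height = 18
Area = width * height
= 1 * 18
= 18

18


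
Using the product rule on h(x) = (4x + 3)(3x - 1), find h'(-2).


Let u(x) = 4x + 3 and v(x) = 3x - 1
u'(x) = 4
v'(x) = 3
Product rule: h'(x) = u'(x)*v(x) + u(x)*v'(x)
= 4 * (3x - 1) + (4x + 3) * 3
At x = -2:
u(-2) = 4 * (-2) + 3 = -5
v(-2) = 3 * (-2) - 1 = -7
h'(-2) = 4 * (-7) + (-5) * 3
= -28 - 15
= -43

-43


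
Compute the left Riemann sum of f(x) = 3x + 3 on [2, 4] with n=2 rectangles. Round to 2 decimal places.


Left Riemann sum uses left endpoints of each subinterval.
Interval: [2, 4], n = 2
dx = (4 - 2) / 2 = 1
Left endpoints: [2, 3]
f values: [9, 12]
Sum = dx * (sum of f values)
= 1 * 21
= 21 = 21.00

21.00


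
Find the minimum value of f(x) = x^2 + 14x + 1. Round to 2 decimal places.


For a quadratic f(x) = ax^2 + bx + c with a > 0, the minimum is at the vertex.
Vertex x-coordinate: x = -b/(2a)
x = -(14) / (2 * 1)
x = -14/2 = -7
Substitute back to find the minimum value:
f(-7) = 1 * (-7)^2 + 14 * (-7) + 1
= 49 - 98 + 1
= -48 = -48.00

-48.00


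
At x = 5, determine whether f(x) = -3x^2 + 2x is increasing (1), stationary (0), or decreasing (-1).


Compute f'(x) to determine behavior:
f'(x) = -6x + 2
f'(5) = -6 * 5 + 2
= -30 + 2
= -28
Since f'(5) < 0, the function is decreasing (-1)

-1


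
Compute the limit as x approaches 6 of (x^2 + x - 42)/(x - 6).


Direct substitution gives 0/0, so we factor the numerator.
Factor: (x^2 + x - 42) = (x - 6)(x + 7)
Cancel the common factor (x - 6):
(x^2 + x - 42)/(x - 6) = (x + 7)
Now substitute x = 6:
= (6) - (-7) = 13

13


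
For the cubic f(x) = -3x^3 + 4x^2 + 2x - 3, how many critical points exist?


Find where f'(x) = 0:
f(x) = -3x^3 + 4x^2 + 2x - 3
f'(x) = -9x^2 + 8x + 2
This is a quadratic in x. Use the discriminant to count real roots.
Discriminant = (8)^2 - 4 * (-9) * 2
= 64 - (-72)
= 136
Since discriminant > 0, f'(x) = 0 has 2 real solutions.
Number of critical points: 2

2


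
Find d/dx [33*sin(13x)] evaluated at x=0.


Apply the chain rule to differentiate 33*sin(13x):
d/dx [33*sin(13x)]
= 33 * cos(13x) * d/dx(13x)
= 33 * 13 * cos(13x)
= 429 * cos(13x)
Evaluate at x = 0:
= 429 * cos(0)
= 429 * 1
= 429

429


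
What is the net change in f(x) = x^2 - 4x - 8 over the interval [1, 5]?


Net change = f(b) - f(a)
f(x) = x^2 - 4x - 8
Compute f(5):
f(5) = 1 * 5^2 - 4 * 5 - 8
= 25 - 20 - 8
= -3
Compute f(1):
f(1) = 1 * 1^2 - 4 * 1 - 8
= 1 - 4 - 8
= -11
Net change = -3 - (-11) = 8

8


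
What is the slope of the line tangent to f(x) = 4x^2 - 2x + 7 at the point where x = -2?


The slope of the tangent line equals f'(x) at the point.
f(x) = 4x^2 - 2x + 7
f'(x) = 8x - 2
At x = -2:
f'(-2) = 8 * (-2) - 2
= -16 - 2
= -18

-18


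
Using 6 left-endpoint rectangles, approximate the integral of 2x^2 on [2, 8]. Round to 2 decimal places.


Left Riemann sum uses left endpoints of each subinterval.
Interval: [2, 8], n = 6
dx = (8 - 2) / 6 = 1
Left endpoints: [2, 3, 4, 5, 6, 7]
f values: [8, 18, 32, 50, 72, 98]
Sum = dx * (sum of f values)
= 1 * 278
= 278 = 278.00

278.00


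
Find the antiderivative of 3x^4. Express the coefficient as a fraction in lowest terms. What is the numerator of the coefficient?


Apply the power rule for integration:
integral of ax^n dx = a/(n+1) * x^(n+1) + C
integral of 3x^4 dx
= 3/5 * x^5 + C
The coefficient in lowest terms is 3/5, and its numerator is 3

3


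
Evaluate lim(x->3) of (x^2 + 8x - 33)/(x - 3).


Direct substitution gives 0/0, so we factor the numerator.
Factor: (x^2 + 8x - 33) = (x - 3)(x + 11)
Cancel the common factor (x - 3):
(x^2 + 8x - 33)/(x - 3) = (x + 11)
Now substitute x = 3:
= (3) - (-11) = 14

14


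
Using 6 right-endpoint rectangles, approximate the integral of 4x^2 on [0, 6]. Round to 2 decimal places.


Right Riemann sum uses right endpoints of each subinterval.
Interval: [0, 6], n = 6
dx = (6 - 0) / 6 = 1
Right endpoints: [1, 2, 3, 4, 5, 6]
f values: [4, 16, 36, 64, 100, 144]
Sum = dx * (sum of f values)
= 1 * 364
= 364 = 364.00

364.00


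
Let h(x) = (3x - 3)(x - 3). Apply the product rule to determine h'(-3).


Let u(x) = 3x - 3 and v(x) = x - 3
u'(x) = 3
v'(x) = 1
Product rule: h'(x) = u'(x)*v(x) + u(x)*v'(x)
= 3 * (x - 3) + (3x - 3) * 1
At x = -3:
u(-3) = 3 * (-3) - 3 = -12
v(-3) = 1 * (-3) - 3 = -6
h'(-3) = 3 * (-6) + (-12) * 1
= -18 - 12
= -30

-30


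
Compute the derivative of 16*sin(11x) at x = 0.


Apply the chain rule to differentiate 16*sin(11x):
d/dx [16*sin(11x)]
= 16 * cos(11x) * d/dx(11x)
= 16 * 11 * cos(11x)
= 176 * cos(11x)
Evaluate at x = 0:
= 176 * cos(0)
= 176 * 1
= 176

176


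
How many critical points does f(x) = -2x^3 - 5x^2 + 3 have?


Find where f'(x) = 0:
f(x) = -2x^3 - 5x^2 + 3
f'(x) = -6x^2 - 10x
This is a quadratic in x. Use the discriminant to count real roots.
Discriminant = (-10)^2 - 4 * (-6) * 0
= 100 - 0
= 100
Since discriminant > 0, f'(x) = 0 has 2 real solutions.
Number of critical points: 2

2


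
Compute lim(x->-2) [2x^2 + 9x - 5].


Since polynomials are continuous, we use direct substitution.
lim(x->-2) of 2x^2 + 9x - 5
= 2 * (-2)^2 + 9 * (-2) - 5
= 8 - 18 - 5
= -15

-15


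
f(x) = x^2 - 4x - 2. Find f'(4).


Differentiate term by term using power and sum rules:
f(x) = x^2 - 4x - 2
f'(x) = 2x - 4
Substitute x = 4:
f'(4) = 2 * 4 - 4
= 8 - 4
= 4

4


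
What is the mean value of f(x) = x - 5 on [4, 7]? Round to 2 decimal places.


Average value = 1/(b-a) * integral from a to b of f(x) dx
First compute the integral of x - 5:
F(x) = (1/2)x^2 - 5x
F(7) = 1/2 * 49 - 5 * 7 = -21/2
F(4) = 1/2 * 16 - 5 * 4 = -12
Integral = -21/2 - (-12) = 3/2
Average = (3/2) / (7 - 4) = (3/2) / 3
= 1/2 = 0.50

0.50


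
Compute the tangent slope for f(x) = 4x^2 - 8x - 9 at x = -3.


The slope of the tangent line equals f'(x) at the point.
f(x) = 4x^2 - 8x - 9
f'(x) = 8x - 8
At x = -3:
f'(-3) = 8 * (-3) - 8
= -24 - 8
= -32

-32


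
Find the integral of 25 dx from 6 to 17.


The integral of a constant k over [a, b] equals k * (b - a).
integral from 6 to 17 of 25 dx
= 25 * (17 - 6)
= 25 * 11
= 275

275


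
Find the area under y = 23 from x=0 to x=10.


The area under a constant function y = 23 is a rectangle.
Width = 10 - 0 = 10
Height = 23
Area = width * height
= 10 * 23
= 230

230


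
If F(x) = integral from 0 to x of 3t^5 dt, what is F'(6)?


By the Fundamental Theorem of Calculus (Part 1):
If F(x) = integral from 0 to x of f(t) dt, then F'(x) = f(x)
Here f(t) = 3t^5
So F'(x) = 3x^5
Evaluate at x = 6:
F'(6) = 3 * 6^5
= 3 * 7776
= 23328

23328


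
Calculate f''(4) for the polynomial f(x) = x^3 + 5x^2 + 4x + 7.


First derivative:
f'(x) = 3x^2 + 10x + 4
Second derivative:
f''(x) = 6x + 10
Substitute x = 4:
f''(4) = 6 * 4 + 10
= 24 + 10
= 34

34


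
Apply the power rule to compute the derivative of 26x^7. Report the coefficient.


We apply the power rule: d/dx [ax^n] = a*n * x^(n-1)
d/dx [26x^7]
= 26 * 7 * x^(7-1)
= 182x^6
The coefficient is 182

182


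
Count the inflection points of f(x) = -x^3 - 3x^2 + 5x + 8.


Inflection points occur where f''(x) = 0 and concavity changes.
f(x) = -x^3 - 3x^2 + 5x + 8
f'(x) = -3x^2 - 6x + 5
f''(x) = -6x - 6
Set f''(x) = 0:
-6x - 6 = 0
x = 6 / (-6) = -1
Since f''(x) is linear (degree 1), it changes sign at this point.
Therefore there is exactly 1 inflection point.

1


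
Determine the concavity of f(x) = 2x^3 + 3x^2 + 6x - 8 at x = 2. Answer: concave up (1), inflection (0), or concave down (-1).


Concavity is determined by the sign of f''(x).
f(x) = 2x^3 + 3x^2 + 6x - 8
f'(x) = 6x^2 + 6x + 6
f''(x) = 12x + 6
f''(2) = 12 * 2 + 6
= 24 + 6
= 30
Since f''(2) > 0, the function is concave up (1)

1


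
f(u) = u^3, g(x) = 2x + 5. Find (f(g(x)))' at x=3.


Using the chain rule: (f(g(x)))' = f'(g(x)) * g'(x)
First, find g(3):
g(3) = 2 * 3 + 5 = 11
Next, f'(u) = 3u^2
And g'(x) = 2
So f'(g(3)) * g'(3)
= 3 * 11^2 * 2
= 3 * 121 * 2
= 726

726


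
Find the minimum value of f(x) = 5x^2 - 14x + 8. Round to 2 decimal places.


For a quadratic f(x) = ax^2 + bx + c with a > 0, the minimum is at the vertex.
Vertex x-coordinate: x = -b/(2a)
x = -(-14) / (2 * 5)
x = 14/10 = 7/5
Substitute back to find the minimum value:
f(7/5) = 5 * (7/5)^2 - 14 * (7/5) + 8
= 49/5 - 98/5 + 8
= -9/5 = -1.80

-1.80


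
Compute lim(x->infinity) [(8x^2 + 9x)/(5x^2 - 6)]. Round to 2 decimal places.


For limits at infinity with equal-degree polynomials,
we compare leading coefficients.
Numerator leading term: 8x^2
Denominator leading term: 5x^2
Divide both by x^2:
lim = (8 + 9/x) / (5 - 6/x^2)
As x -> infinity, the 1/x and 1/x^2 terms vanish:
= 8/5 = 1.60

1.60


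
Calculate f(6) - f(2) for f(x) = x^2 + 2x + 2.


Net change = f(b) - f(a)
f(x) = x^2 + 2x + 2
Compute f(6):
f(6) = 1 * 6^2 + 2 * 6 + 2
= 36 + 12 + 2
= 50
Compute f(2):
f(2) = 1 * 2^2 + 2 * 2 + 2
= 4 + 4 + 2
= 10
Net change = 50 - 10 = 40

40


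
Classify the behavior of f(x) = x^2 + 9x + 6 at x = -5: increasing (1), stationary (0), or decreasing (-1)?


Compute f'(x) to determine behavior:
f'(x) = 2x + 9
f'(-5) = 2 * (-5) + 9
= -10 + 9
= -1
Since f'(-5) < 0, the function is decreasing (-1)

-1


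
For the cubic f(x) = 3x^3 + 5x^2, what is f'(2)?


Differentiate f(x) = 3x^3 + 5x^2 term by term:
f'(x) = 9x^2 + 10x
Substitute x = 2:
f'(2) = 9 * 2^2 + 10 * 2 + 0
= 36 + 20 + 0
= 56

56


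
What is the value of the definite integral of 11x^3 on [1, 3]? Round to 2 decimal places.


Find the antiderivative of 11x^3:
F(x) = 11/4 * x^4
Apply the Fundamental Theorem of Calculus:
F(3) - F(1)
= 11/4 * 3^4 - 11/4 * 1^4
= 11/4 * (81 - 1)
= 11/4 * 80
= 220 = 220.00

220.00


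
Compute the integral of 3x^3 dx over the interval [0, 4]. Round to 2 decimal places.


Find the antiderivative of 3x^3:
F(x) = 3/4 * x^4
Apply the Fundamental Theorem of Calculus:
F(4) - F(0)
= 3/4 * 4^4 - 3/4 * 0^4
= 3/4 * (256 - 0)
= 3/4 * 256
= 192 = 192.00

192.00


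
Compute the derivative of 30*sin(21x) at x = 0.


Apply the chain rule to differentiate 30*sin(21x):
d/dx [30*sin(21x)]
= 30 * cos(21x) * d/dx(21x)
= 30 * 21 * cos(21x)
= 630 * cos(21x)
Evaluate at x = 0:
= 630 * cos(0)
= 630 * 1
= 630

630


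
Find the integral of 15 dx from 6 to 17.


The integral of a constant k over [a, b] equals k * (b - a).
integral from 6 to 17 of 15 dx
= 15 * (17 - 6)
= 15 * 11
= 165

165


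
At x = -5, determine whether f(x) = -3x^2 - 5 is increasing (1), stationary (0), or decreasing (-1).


Compute f'(x) to determine behavior:
f'(x) = -6x
f'(-5) = -6 * (-5) + 0
= 30 + 0
= 30
Since f'(-5) > 0, the function is increasing (1)

1


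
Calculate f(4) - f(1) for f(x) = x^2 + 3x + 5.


Net change = f(b) - f(a)
f(x) = x^2 + 3x + 5
Compute f(4):
f(4) = 1 * 4^2 + 3 * 4 + 5
= 16 + 12 + 5
= 33
Compute f(1):
f(1) = 1 * 1^2 + 3 * 1 + 5
= 1 + 3 + 5
= 9
Net change = 33 - 9 = 24

24


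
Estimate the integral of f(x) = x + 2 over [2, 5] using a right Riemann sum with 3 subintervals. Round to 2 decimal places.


Right Riemann sum uses right endpoints of each subinterval.
Interval: [2, 5], n = 3
dx = (5 - 2) / 3 = 1
Right endpoints: [3, 4, 5]
f values: [5, 6, 7]
Sum = dx * (sum of f values)
= 1 * 18
= 18 = 18.00

18.00


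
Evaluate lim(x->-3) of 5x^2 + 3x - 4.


Since polynomials are continuous, we use direct substitution.
lim(x->-3) of 5x^2 + 3x - 4
= 5 * (-3)^2 + 3 * (-3) - 4
= 45 - 9 - 4
= 32

32


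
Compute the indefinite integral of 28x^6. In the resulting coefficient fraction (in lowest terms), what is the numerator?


Apply the power rule for integration:
integral of ax^n dx = a/(n+1) * x^(n+1) + C
integral of 28x^6 dx
= 28/7 * x^7 + C
= 4 * x^7 + C
The coefficient in lowest terms is 4 = 4/1, so its numerator is 4

4


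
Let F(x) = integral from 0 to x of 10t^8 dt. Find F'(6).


By the Fundamental Theorem of Calculus (Part 1):
If F(x) = integral from 0 to x of f(t) dt, then F'(x) = f(x)
Here f(t) = 10t^8
So F'(x) = 10x^8
Evaluate at x = 6:
F'(6) = 10 * 6^8
= 10 * 1679616
= 16796160

16796160


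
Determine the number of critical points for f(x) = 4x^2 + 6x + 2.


Find where f'(x) = 0:
f'(x) = 8x + 6
Set f'(x) = 0:
8x + 6 = 0
x = -6 / 8 = -3/4
This is a linear equation in x, so there is exactly one solution.
Number of critical points: 1

1


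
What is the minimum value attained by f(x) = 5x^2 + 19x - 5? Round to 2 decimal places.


For a quadratic f(x) = ax^2 + bx + c with a > 0, the minimum is at the vertex.
Vertex x-coordinate: x = -b/(2a)
x = -(19) / (2 * 5)
x = -19/10
Substitute back to find the minimum value:
f(-19/10) = 5 * (-19/10)^2 + 19 * (-19/10) - 5
= 361/20 - 361/10 - 5
= -461/20 = -23.05

-23.05


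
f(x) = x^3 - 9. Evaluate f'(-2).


Differentiate f(x) = x^3 - 9 term by term:
f'(x) = 3x^2
Substitute x = -2:
f'(-2) = 3 * (-2)^2 + 0 * (-2) + 0
= 12 + 0 + 0
= 12

12


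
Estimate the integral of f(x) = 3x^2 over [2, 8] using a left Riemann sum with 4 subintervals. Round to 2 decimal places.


Left Riemann sum uses left endpoints of each subinterval.
Interval: [2, 8], n = 4
dx = (8 - 2) / 4 = 3/2
Left endpoints: [2, 7/2, 5, 13/2]
f values: [12, 147/4, 75, 507/4]
Sum = dx * (sum of f values)
= 3/2 * 501/2
= 1503/4 = 375.75

375.75


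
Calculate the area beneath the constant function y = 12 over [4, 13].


The area under a constant function y = 12 is a rectangle.
Width = 13 - 4 = 9
Height = 12
Area = width * height
= 9 * 12
= 108

108


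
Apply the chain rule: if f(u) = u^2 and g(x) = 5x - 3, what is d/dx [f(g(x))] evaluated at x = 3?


Using the chain rule: (f(g(x)))' = f'(g(x)) * g'(x)
First, find g(3):
g(3) = 5 * 3 - 3 = 12
Next, f'(u) = 2u
And g'(x) = 5
So f'(g(3)) * g'(3)
= 2 * 12 * 5
= 120

120


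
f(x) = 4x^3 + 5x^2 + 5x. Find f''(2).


First derivative:
f'(x) = 12x^2 + 10x + 5
Second derivative:
f''(x) = 24x + 10
Substitute x = 2:
f''(2) = 24 * 2 + 10
= 48 + 10
= 58

58


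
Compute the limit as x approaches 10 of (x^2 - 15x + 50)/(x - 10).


Direct substitution gives 0/0, so we factor the numerator.
Factor: (x^2 - 15x + 50) = (x - 10)(x - 5)
Cancel the common factor (x - 10):
(x^2 - 15x + 50)/(x - 10) = (x - 5)
Now substitute x = 10:
= (10) - (5) = 5

5


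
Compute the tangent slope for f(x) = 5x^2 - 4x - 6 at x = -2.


The slope of the tangent line equals f'(x) at the point.
f(x) = 5x^2 - 4x - 6
f'(x) = 10x - 4
At x = -2:
f'(-2) = 10 * (-2) - 4
= -20 - 4
= -24

-24


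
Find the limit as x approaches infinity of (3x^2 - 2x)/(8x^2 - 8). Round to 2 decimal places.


For limits at infinity with equal-degree polynomials,
we compare leading coefficients.
Numerator leading term: 3x^2
Denominator leading term: 8x^2
Divide both by x^2:
lim = (3 - 2/x) / (8 - 8/x^2)
As x -> infinity, the 1/x and 1/x^2 terms vanish:
= 3/8 ≈ 0.38

0.38


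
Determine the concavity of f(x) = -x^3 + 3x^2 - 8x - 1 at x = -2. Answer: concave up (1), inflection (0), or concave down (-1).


Concavity is determined by the sign of f''(x).
f(x) = -x^3 + 3x^2 - 8x - 1
f'(x) = -3x^2 + 6x - 8
f''(x) = -6x + 6
f''(-2) = -6 * (-2) + 6
= 12 + 6
= 18
Since f''(-2) > 0, the function is concave up (1)

1


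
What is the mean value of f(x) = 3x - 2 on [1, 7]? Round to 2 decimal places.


Average value = 1/(b-a) * integral from a to b of f(x) dx
First compute the integral of 3x - 2:
F(x) = (3/2)x^2 - 2x
F(7) = 3/2 * 49 - 2 * 7 = 119/2
F(1) = 3/2 * 1 - 2 * 1 = -1/2
Integral = 119/2 - (-1/2) = 60
Average = 60 / (7 - 1) = 60 / 6
= 10 = 10.00

10.00


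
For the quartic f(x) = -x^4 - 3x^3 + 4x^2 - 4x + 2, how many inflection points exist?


Inflection points occur where f''(x) = 0 and concavity changes.
f(x) = -x^4 - 3x^3 + 4x^2 - 4x + 2
f'(x) = -4x^3 - 9x^2 + 8x - 4
f''(x) = -12x^2 - 18x + 8
This is a quadratic in x. Use the discriminant to count real roots.
Discriminant = (-18)^2 - 4 * (-12) * 8
= 324 - (-384)
= 708
Since discriminant > 0, f''(x) = 0 has 2 distinct real solutions.
A quadratic with two distinct real roots changes sign at each root, so concavity changes at both.
Number of inflection points: 2

2


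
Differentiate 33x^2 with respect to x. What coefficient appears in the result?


We apply the power rule: d/dx [ax^n] = a*n * x^(n-1)
d/dx [33x^2]
= 33 * 2 * x^(2-1)
= 66x
The coefficient is 66

66


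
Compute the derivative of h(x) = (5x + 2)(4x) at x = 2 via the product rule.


Let u(x) = 5x + 2 and v(x) = 4x
u'(x) = 5
v'(x) = 4
Product rule: h'(x) = u'(x)*v(x) + u(x)*v'(x)
= 5 * (4x) + (5x + 2) * 4
At x = 2:
u(2) = 5 * 2 + 2 = 12
v(2) = 4 * 2 + 0 = 8
h'(2) = 5 * 8 + 12 * 4
= 40 + 48
= 88

88


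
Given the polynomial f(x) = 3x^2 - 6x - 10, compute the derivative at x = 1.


Differentiate term by term using power and sum rules:
f(x) = 3x^2 - 6x - 10
f'(x) = 6x - 6
Substitute x = 1:
f'(1) = 6 * 1 - 6
= 6 - 6
= 0

0


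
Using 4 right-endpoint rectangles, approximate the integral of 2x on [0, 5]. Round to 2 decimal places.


Right Riemann sum uses right endpoints of each subinterval.
Interval: [0, 5], n = 4
dx = (5 - 0) / 4 = 5/4
Right endpoints: [5/4, 5/2, 15/4, 5]
f values: [5/2, 5, 15/2, 10]
Sum = dx * (sum of f values)
= 5/4 * 25
= 125/4 = 31.25

31.25


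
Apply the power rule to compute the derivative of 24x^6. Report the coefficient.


We apply the power rule: d/dx [ax^n] = a*n * x^(n-1)
d/dx [24x^6]
= 24 * 6 * x^(6-1)
= 144x^5
The coefficient is 144

144


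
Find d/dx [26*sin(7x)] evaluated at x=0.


Apply the chain rule to differentiate 26*sin(7x):
d/dx [26*sin(7x)]
= 26 * cos(7x) * d/dx(7x)
= 26 * 7 * cos(7x)
= 182 * cos(7x)
Evaluate at x = 0:
= 182 * cos(0)
= 182 * 1
= 182

182


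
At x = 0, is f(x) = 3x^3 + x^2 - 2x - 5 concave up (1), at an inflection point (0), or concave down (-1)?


Concavity is determined by the sign of f''(x).
f(x) = 3x^3 + x^2 - 2x - 5
f'(x) = 9x^2 + 2x - 2
f''(x) = 18x + 2
f''(0) = 18 * 0 + 2
= 0 + 2
= 2
Since f''(0) > 0, the function is concave up (1)

1


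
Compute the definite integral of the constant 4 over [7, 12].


The integral of a constant k over [a, b] equals k * (b - a).
integral from 7 to 12 of 4 dx
= 4 * (12 - 7)
= 4 * 5
= 20

20


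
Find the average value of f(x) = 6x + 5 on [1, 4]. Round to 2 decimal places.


Average value = 1/(b-a) * integral from a to b of f(x) dx
First compute the integral of 6x + 5:
F(x) = 3x^2 + 5x
F(4) = 3 * 16 + 5 * 4 = 68
F(1) = 3 * 1 + 5 * 1 = 8
Integral = 68 - 8 = 60
Average = 60 / (4 - 1) = 60 / 3
= 20 = 20.00

20.00


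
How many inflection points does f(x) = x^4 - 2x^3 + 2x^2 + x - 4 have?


Inflection points occur where f''(x) = 0 and concavity changes.
f(x) = x^4 - 2x^3 + 2x^2 + x - 4
f'(x) = 4x^3 - 6x^2 + 4x + 1
f''(x) = 12x^2 - 12x + 4
This is a quadratic in x. Use the discriminant to count real roots.
Discriminant = (-12)^2 - 4 * 12 * 4
= 144 - 192
= -48
Since discriminant < 0, f''(x) = 0 has no real solutions.
Number of inflection points: 0

0


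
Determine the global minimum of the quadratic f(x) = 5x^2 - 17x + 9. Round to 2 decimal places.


For a quadratic f(x) = ax^2 + bx + c with a > 0, the minimum is at the vertex.
Vertex x-coordinate: x = -b/(2a)
x = -(-17) / (2 * 5)
x = 17/10
Substitute back to find the minimum value:
f(17/10) = 5 * (17/10)^2 - 17 * (17/10) + 9
= 289/20 - 289/10 + 9
= -109/20 = -5.45

-5.45


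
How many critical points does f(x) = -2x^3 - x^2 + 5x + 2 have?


Find where f'(x) = 0:
f(x) = -2x^3 - x^2 + 5x + 2
f'(x) = -6x^2 - 2x + 5
This is a quadratic in x. Use the discriminant to count real roots.
Discriminant = (-2)^2 - 4 * (-6) * 5
= 4 - (-120)
= 124
Since discriminant > 0, f'(x) = 0 has 2 real solutions.
Number of critical points: 2

2


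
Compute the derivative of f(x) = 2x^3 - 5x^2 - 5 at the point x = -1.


Differentiate f(x) = 2x^3 - 5x^2 - 5 term by term:
f'(x) = 6x^2 - 10x
Substitute x = -1:
f'(-1) = 6 * (-1)^2 - 10 * (-1) + 0
= 6 + 10 + 0
= 16

16


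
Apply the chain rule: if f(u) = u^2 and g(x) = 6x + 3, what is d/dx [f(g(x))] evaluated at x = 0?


Using the chain rule: (f(g(x)))' = f'(g(x)) * g'(x)
First, find g(0):
g(0) = 6 * 0 + 3 = 3
Next, f'(u) = 2u
And g'(x) = 6
So f'(g(0)) * g'(0)
= 2 * 3 * 6
= 36

36


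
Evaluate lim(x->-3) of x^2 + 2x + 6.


Since polynomials are continuous, we use direct substitution.
lim(x->-3) of x^2 + 2x + 6
= 1 * (-3)^2 + 2 * (-3) + 6
= 9 - 6 + 6
= 9

9


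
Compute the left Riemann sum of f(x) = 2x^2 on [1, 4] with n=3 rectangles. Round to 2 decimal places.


Left Riemann sum uses left endpoints of each subinterval.
Interval: [1, 4], n = 3
dx = (4 - 1) / 3 = 1
Left endpoints: [1, 2, 3]
f values: [2, 8, 18]
Sum = dx * (sum of f values)
= 1 * 28
= 28 = 28.00

28.00


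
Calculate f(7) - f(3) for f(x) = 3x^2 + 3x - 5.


Net change = f(b) - f(a)
f(x) = 3x^2 + 3x - 5
Compute f(7):
f(7) = 3 * 7^2 + 3 * 7 - 5
= 147 + 21 - 5
= 163
Compute f(3):
f(3) = 3 * 3^2 + 3 * 3 - 5
= 27 + 9 - 5
= 31
Net change = 163 - 31 = 132

132


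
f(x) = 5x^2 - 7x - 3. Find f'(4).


Differentiate term by term using power and sum rules:
f(x) = 5x^2 - 7x - 3
f'(x) = 10x - 7
Substitute x = 4:
f'(4) = 10 * 4 - 7
= 40 - 7
= 33

33


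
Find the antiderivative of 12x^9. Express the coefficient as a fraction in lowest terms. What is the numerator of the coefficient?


Apply the power rule for integration:
integral of ax^n dx = a/(n+1) * x^(n+1) + C
integral of 12x^9 dx
= 12/10 * x^10 + C
= 6/5 * x^10 + C
The coefficient in lowest terms is 6/5, and its numerator is 6

6


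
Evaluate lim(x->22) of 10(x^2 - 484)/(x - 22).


Direct substitution gives 0/0, so we factor the numerator.
Factor: 10(x^2 - 484) = 10 * (x - 22)(x + 22)
Cancel the common factor (x - 22):
10(x^2 - 484)/(x - 22) = 10 * (x + 22)
Now substitute x = 22:
= 10 * (22 + 22) = 440

440


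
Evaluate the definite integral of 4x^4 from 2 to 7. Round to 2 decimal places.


Find the antiderivative of 4x^4:
F(x) = 4/5 * x^5
Apply the Fundamental Theorem of Calculus:
F(7) - F(2)
= 4/5 * 7^5 - 4/5 * 2^5
= 4/5 * (16807 - 32)
= 4/5 * 16775
= 13420 = 13420.00

13420.00


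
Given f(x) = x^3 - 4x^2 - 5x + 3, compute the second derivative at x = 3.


First derivative:
f'(x) = 3x^2 - 8x - 5
Second derivative:
f''(x) = 6x - 8
Substitute x = 3:
f''(3) = 6 * 3 - 8
= 18 - 8
= 10

10


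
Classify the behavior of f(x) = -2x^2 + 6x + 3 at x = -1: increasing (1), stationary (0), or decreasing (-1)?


Compute f'(x) to determine behavior:
f'(x) = -4x + 6
f'(-1) = -4 * (-1) + 6
= 4 + 6
= 10
Since f'(-1) > 0, the function is increasing (1)

1


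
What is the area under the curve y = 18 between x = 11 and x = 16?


The area under a constant function y = 18 is a rectangle.
Width = 16 - 11 = 5
Height = 18
Area = width * height
= 5 * 18
= 90

90


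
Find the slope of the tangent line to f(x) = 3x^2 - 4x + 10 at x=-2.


The slope of the tangent line equals f'(x) at the point.
f(x) = 3x^2 - 4x + 10
f'(x) = 6x - 4
At x = -2:
f'(-2) = 6 * (-2) - 4
= -12 - 4
= -16

-16


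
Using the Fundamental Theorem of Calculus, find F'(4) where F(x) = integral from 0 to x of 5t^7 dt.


By the Fundamental Theorem of Calculus (Part 1):
If F(x) = integral from 0 to x of f(t) dt, then F'(x) = f(x)
Here f(t) = 5t^7
So F'(x) = 5x^7
Evaluate at x = 4:
F'(4) = 5 * 4^7
= 5 * 16384
= 81920

81920


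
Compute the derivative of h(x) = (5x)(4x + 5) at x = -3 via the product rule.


Let u(x) = 5x and v(x) = 4x + 5
u'(x) = 5
v'(x) = 4
Product rule: h'(x) = u'(x)*v(x) + u(x)*v'(x)
= 5 * (4x + 5) + (5x) * 4
At x = -3:
u(-3) = 5 * (-3) + 0 = -15
v(-3) = 4 * (-3) + 5 = -7
h'(-3) = 5 * (-7) + (-15) * 4
= -35 - 60
= -95

-95


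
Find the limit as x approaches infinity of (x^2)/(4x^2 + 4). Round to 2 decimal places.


For limits at infinity with equal-degree polynomials,
we compare leading coefficients.
Numerator leading term: x^2
Denominator leading term: 4x^2
Divide both by x^2:
lim = (1) / (4 + 4/x^2)
As x -> infinity, the 1/x and 1/x^2 terms vanish:
= 1/4 = 0.25

0.25


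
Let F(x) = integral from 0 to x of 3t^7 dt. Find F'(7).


By the Fundamental Theorem of Calculus (Part 1):
If F(x) = integral from 0 to x of f(t) dt, then F'(x) = f(x)
Here f(t) = 3t^7
So F'(x) = 3x^7
Evaluate at x = 7:
F'(7) = 3 * 7^7
= 3 * 823543
= 2470629

2470629


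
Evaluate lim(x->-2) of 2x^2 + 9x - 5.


Since polynomials are continuous, we use direct substitution.
lim(x->-2) of 2x^2 + 9x - 5
= 2 * (-2)^2 + 9 * (-2) - 5
= 8 - 18 - 5
= -15

-15


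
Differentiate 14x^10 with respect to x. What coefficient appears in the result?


We apply the power rule: d/dx [ax^n] = a*n * x^(n-1)
d/dx [14x^10]
= 14 * 10 * x^(10-1)
= 140x^9
The coefficient is 140

140


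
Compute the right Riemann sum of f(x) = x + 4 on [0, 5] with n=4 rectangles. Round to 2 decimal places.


Right Riemann sum uses right endpoints of each subinterval.
Interval: [0, 5], n = 4
dx = (5 - 0) / 4 = 5/4
Right endpoints: [5/4, 5/2, 15/4, 5]
f values: [21/4, 13/2, 31/4, 9]
Sum = dx * (sum of f values)
= 5/4 * 57/2
= 285/8 ≈ 35.63

35.63


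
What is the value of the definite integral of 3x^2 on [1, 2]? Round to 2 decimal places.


Find the antiderivative of 3x^2:
F(x) = 3/3 * x^3
Apply the Fundamental Theorem of Calculus:
F(2) - F(1)
= 3/3 * 2^3 - 3/3 * 1^3
= 3/3 * (8 - 1)
= 3/3 * 7
= 7 = 7.00

7.00


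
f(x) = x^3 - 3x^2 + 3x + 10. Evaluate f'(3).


Differentiate f(x) = x^3 - 3x^2 + 3x + 10 term by term:
f'(x) = 3x^2 - 6x + 3
Substitute x = 3:
f'(3) = 3 * 3^2 - 6 * 3 + 3
= 27 - 18 + 3
= 12

12


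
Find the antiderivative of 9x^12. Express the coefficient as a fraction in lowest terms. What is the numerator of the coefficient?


Apply the power rule for integration:
integral of ax^n dx = a/(n+1) * x^(n+1) + C
integral of 9x^12 dx
= 9/13 * x^13 + C
The coefficient in lowest terms is 9/13, and its numerator is 9

9


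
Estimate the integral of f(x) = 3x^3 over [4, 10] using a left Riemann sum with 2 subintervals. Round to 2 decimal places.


Left Riemann sum uses left endpoints of each subinterval.
Interval: [4, 10], n = 2
dx = (10 - 4) / 2 = 3
Left endpoints: [4, 7]
f values: [192, 1029]
Sum = dx * (sum of f values)
= 3 * 1221
= 3663 = 3663.00

3663.00


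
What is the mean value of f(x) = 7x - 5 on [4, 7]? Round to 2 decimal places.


Average value = 1/(b-a) * integral from a to b of f(x) dx
First compute the integral of 7x - 5:
F(x) = (7/2)x^2 - 5x
F(7) = 7/2 * 49 - 5 * 7 = 273/2
F(4) = 7/2 * 16 - 5 * 4 = 36
Integral = 273/2 - 36 = 201/2
Average = (201/2) / (7 - 4) = (201/2) / 3
= 67/2 = 33.50

33.50


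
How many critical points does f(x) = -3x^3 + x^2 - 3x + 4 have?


Find where f'(x) = 0:
f(x) = -3x^3 + x^2 - 3x + 4
f'(x) = -9x^2 + 2x - 3
This is a quadratic in x. Use the discriminant to count real roots.
Discriminant = (2)^2 - 4 * (-9) * (-3)
= 4 - 108
= -104
Since discriminant < 0, f'(x) = 0 has no real solutions.
Number of critical points: 0

0


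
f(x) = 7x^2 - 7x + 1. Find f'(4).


Differentiate term by term using power and sum rules:
f(x) = 7x^2 - 7x + 1
f'(x) = 14x - 7
Substitute x = 4:
f'(4) = 14 * 4 - 7
= 56 - 7
= 49

49


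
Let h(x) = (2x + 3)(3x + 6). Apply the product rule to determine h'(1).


Let u(x) = 2x + 3 and v(x) = 3x + 6
u'(x) = 2
v'(x) = 3
Product rule: h'(x) = u'(x)*v(x) + u(x)*v'(x)
= 2 * (3x + 6) + (2x + 3) * 3
At x = 1:
u(1) = 2 * 1 + 3 = 5
v(1) = 3 * 1 + 6 = 9
h'(1) = 2 * 9 + 5 * 3
= 18 + 15
= 33

33


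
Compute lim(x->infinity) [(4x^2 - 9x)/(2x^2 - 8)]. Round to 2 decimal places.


For limits at infinity with equal-degree polynomials,
we compare leading coefficients.
Numerator leading term: 4x^2
Denominator leading term: 2x^2
Divide both by x^2:
lim = (4 - 9/x) / (2 - 8/x^2)
As x -> infinity, the 1/x and 1/x^2 terms vanish:
= 4/2 = 2 = 2.00

2.00


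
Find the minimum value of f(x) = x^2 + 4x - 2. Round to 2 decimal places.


For a quadratic f(x) = ax^2 + bx + c with a > 0, the minimum is at the vertex.
Vertex x-coordinate: x = -b/(2a)
x = -(4) / (2 * 1)
x = -4/2 = -2
Substitute back to find the minimum value:
f(-2) = 1 * (-2)^2 + 4 * (-2) - 2
= 4 - 8 - 2
= -6 = -6.00

-6.00


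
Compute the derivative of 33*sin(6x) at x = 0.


Apply the chain rule to differentiate 33*sin(6x):
d/dx [33*sin(6x)]
= 33 * cos(6x) * d/dx(6x)
= 33 * 6 * cos(6x)
= 198 * cos(6x)
Evaluate at x = 0:
= 198 * cos(0)
= 198 * 1
= 198

198


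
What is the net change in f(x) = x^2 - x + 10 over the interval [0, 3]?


Net change = f(b) - f(a)
f(x) = x^2 - x + 10
Compute f(3):
f(3) = 1 * 3^2 - 1 * 3 + 10
= 9 - 3 + 10
= 16
Compute f(0):
f(0) = 1 * 0^2 - 1 * 0 + 10
= 0 + 0 + 10
= 10
Net change = 16 - 10 = 6

6


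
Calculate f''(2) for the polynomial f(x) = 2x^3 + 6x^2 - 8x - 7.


First derivative:
f'(x) = 6x^2 + 12x - 8
Second derivative:
f''(x) = 12x + 12
Substitute x = 2:
f''(2) = 12 * 2 + 12
= 24 + 12
= 36

36


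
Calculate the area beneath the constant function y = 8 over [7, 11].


The area under a constant function y = 8 is a rectangle.
Width = 11 - 7 = 4
Height = 8
Area = width * height
= 4 * 8
= 32

32


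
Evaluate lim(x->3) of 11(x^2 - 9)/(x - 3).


Direct substitution gives 0/0, so we factor the numerator.
Factor: 11(x^2 - 9) = 11 * (x - 3)(x + 3)
Cancel the common factor (x - 3):
11(x^2 - 9)/(x - 3) = 11 * (x + 3)
Now substitute x = 3:
= 11 * (3 + 3) = 66

66


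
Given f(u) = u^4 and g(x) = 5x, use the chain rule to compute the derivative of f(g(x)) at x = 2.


Using the chain rule: (f(g(x)))' = f'(g(x)) * g'(x)
First, find g(2):
g(2) = 5 * 2 + 0 = 10
Next, f'(u) = 4u^3
And g'(x) = 5
So f'(g(2)) * g'(2)
= 4 * 10^3 * 5
= 4 * 1000 * 5
= 20000

20000


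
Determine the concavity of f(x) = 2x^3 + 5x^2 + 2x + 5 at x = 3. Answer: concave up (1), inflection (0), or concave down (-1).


Concavity is determined by the sign of f''(x).
f(x) = 2x^3 + 5x^2 + 2x + 5
f'(x) = 6x^2 + 10x + 2
f''(x) = 12x + 10
f''(3) = 12 * 3 + 10
= 36 + 10
= 46
Since f''(3) > 0, the function is concave up (1)

1


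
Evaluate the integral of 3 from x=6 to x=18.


The integral of a constant k over [a, b] equals k * (b - a).
integral from 6 to 18 of 3 dx
= 3 * (18 - 6)
= 3 * 12
= 36

36


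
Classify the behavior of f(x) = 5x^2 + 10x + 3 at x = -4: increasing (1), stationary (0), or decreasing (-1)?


Compute f'(x) to determine behavior:
f'(x) = 10x + 10
f'(-4) = 10 * (-4) + 10
= -40 + 10
= -30
Since f'(-4) < 0, the function is decreasing (-1)

-1


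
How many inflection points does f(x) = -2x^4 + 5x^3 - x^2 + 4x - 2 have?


Inflection points occur where f''(x) = 0 and concavity changes.
f(x) = -2x^4 + 5x^3 - x^2 + 4x - 2
f'(x) = -8x^3 + 15x^2 - 2x + 4
f''(x) = -24x^2 + 30x - 2
This is a quadratic in x. Use the discriminant to count real roots.
Discriminant = (30)^2 - 4 * (-24) * (-2)
= 900 - 192
= 708
Since discriminant > 0, f''(x) = 0 has 2 distinct real solutions.
A quadratic with two distinct real roots changes sign at each root, so concavity changes at both.
Number of inflection points: 2

2


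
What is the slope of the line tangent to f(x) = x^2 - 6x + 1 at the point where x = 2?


The slope of the tangent line equals f'(x) at the point.
f(x) = x^2 - 6x + 1
f'(x) = 2x - 6
At x = 2:
f'(2) = 2 * 2 - 6
= 4 - 6
= -2

-2


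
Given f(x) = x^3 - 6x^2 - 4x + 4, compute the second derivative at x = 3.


First derivative:
f'(x) = 3x^2 - 12x - 4
Second derivative:
f''(x) = 6x - 12
Substitute x = 3:
f''(3) = 6 * 3 - 12
= 18 - 12
= 6

6


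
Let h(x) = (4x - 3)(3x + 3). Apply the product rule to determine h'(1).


Let u(x) = 4x - 3 and v(x) = 3x + 3
u'(x) = 4
v'(x) = 3
Product rule: h'(x) = u'(x)*v(x) + u(x)*v'(x)
= 4 * (3x + 3) + (4x - 3) * 3
At x = 1:
u(1) = 4 * 1 - 3 = 1
v(1) = 3 * 1 + 3 = 6
h'(1) = 4 * 6 + 1 * 3
= 24 + 3
= 27

27


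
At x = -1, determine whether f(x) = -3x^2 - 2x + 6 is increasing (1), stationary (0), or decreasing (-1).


Compute f'(x) to determine behavior:
f'(x) = -6x - 2
f'(-1) = -6 * (-1) - 2
= 6 - 2
= 4
Since f'(-1) > 0, the function is increasing (1)

1


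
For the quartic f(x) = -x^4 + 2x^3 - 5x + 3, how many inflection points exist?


Inflection points occur where f''(x) = 0 and concavity changes.
f(x) = -x^4 + 2x^3 - 5x + 3
f'(x) = -4x^3 + 6x^2 - 5
f''(x) = -12x^2 + 12x
This is a quadratic in x. Use the discriminant to count real roots.
Discriminant = (12)^2 - 4 * (-12) * 0
= 144 - 0
= 144
Since discriminant > 0, f''(x) = 0 has 2 distinct real solutions.
A quadratic with two distinct real roots changes sign at each root, so concavity changes at both.
Number of inflection points: 2

2


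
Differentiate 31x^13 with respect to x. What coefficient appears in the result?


We apply the power rule: d/dx [ax^n] = a*n * x^(n-1)
d/dx [31x^13]
= 31 * 13 * x^(13-1)
= 403x^12
The coefficient is 403

403


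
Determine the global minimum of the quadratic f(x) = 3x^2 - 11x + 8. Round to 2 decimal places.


For a quadratic f(x) = ax^2 + bx + c with a > 0, the minimum is at the vertex.
Vertex x-coordinate: x = -b/(2a)
x = -(-11) / (2 * 3)
x = 11/6
Substitute back to find the minimum value:
f(11/6) = 3 * (11/6)^2 - 11 * (11/6) + 8
= 121/12 - 121/6 + 8
= -25/12 ≈ -2.08

-2.08


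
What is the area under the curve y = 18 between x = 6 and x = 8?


The area under a constant function y = 18 is a rectangle.
Width = 8 - 6 = 2
Height = 18
Area = width * height
= 2 * 18
= 36

36


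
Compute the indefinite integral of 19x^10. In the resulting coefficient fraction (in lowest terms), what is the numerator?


Apply the power rule for integration:
integral of ax^n dx = a/(n+1) * x^(n+1) + C
integral of 19x^10 dx
= 19/11 * x^11 + C
The coefficient in lowest terms is 19/11, and its numerator is 19

19


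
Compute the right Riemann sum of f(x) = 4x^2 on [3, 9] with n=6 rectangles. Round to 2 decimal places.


Right Riemann sum uses right endpoints of each subinterval.
Interval: [3, 9], n = 6
dx = (9 - 3) / 6 = 1
Right endpoints: [4, 5, 6, 7, 8, 9]
f values: [64, 100, 144, 196, 256, 324]
Sum = dx * (sum of f values)
= 1 * 1084
= 1084 = 1084.00

1084.00


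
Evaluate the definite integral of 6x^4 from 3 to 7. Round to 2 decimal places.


Find the antiderivative of 6x^4:
F(x) = 6/5 * x^5
Apply the Fundamental Theorem of Calculus:
F(7) - F(3)
= 6/5 * 7^5 - 6/5 * 3^5
= 6/5 * (16807 - 243)
= 6/5 * 16564
= 99384/5 = 19876.80

19876.80


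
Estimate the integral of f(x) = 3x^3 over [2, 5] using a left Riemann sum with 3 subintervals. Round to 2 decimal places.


Left Riemann sum uses left endpoints of each subinterval.
Interval: [2, 5], n = 3
dx = (5 - 2) / 3 = 1
Left endpoints: [2, 3, 4]
f values: [24, 81, 192]
Sum = dx * (sum of f values)
= 1 * 297
= 297 = 297.00

297.00


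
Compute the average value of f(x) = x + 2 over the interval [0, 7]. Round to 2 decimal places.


Average value = 1/(b-a) * integral from a to b of f(x) dx
First compute the integral of x + 2:
F(x) = (1/2)x^2 + 2x
F(7) = 1/2 * 49 + 2 * 7 = 77/2
F(0) = 1/2 * 0 + 2 * 0 = 0
Integral = 77/2 - 0 = 77/2
Average = (77/2) / (7 - 0) = (77/2) / 7
= 11/2 = 5.50

5.50


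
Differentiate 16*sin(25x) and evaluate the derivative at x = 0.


Apply the chain rule to differentiate 16*sin(25x):
d/dx [16*sin(25x)]
= 16 * cos(25x) * d/dx(25x)
= 16 * 25 * cos(25x)
= 400 * cos(25x)
Evaluate at x = 0:
= 400 * cos(0)
= 400 * 1
= 400

400


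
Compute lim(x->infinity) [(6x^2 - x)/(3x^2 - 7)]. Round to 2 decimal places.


For limits at infinity with equal-degree polynomials,
we compare leading coefficients.
Numerator leading term: 6x^2
Denominator leading term: 3x^2
Divide both by x^2:
lim = (6 - 1/x) / (3 - 7/x^2)
As x -> infinity, the 1/x and 1/x^2 terms vanish:
= 6/3 = 2 = 2.00

2.00


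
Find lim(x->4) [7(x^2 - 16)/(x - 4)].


Direct substitution gives 0/0, so we factor the numerator.
Factor: 7(x^2 - 16) = 7 * (x - 4)(x + 4)
Cancel the common factor (x - 4):
7(x^2 - 16)/(x - 4) = 7 * (x + 4)
Now substitute x = 4:
= 7 * (4 + 4) = 56

56


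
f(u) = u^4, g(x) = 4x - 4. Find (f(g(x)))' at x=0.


Using the chain rule: (f(g(x)))' = f'(g(x)) * g'(x)
First, find g(0):
g(0) = 4 * 0 - 4 = -4
Next, f'(u) = 4u^3
And g'(x) = 4
So f'(g(0)) * g'(0)
= 4 * (-4)^3 * 4
= 4 * (-64) * 4
= -1024

-1024


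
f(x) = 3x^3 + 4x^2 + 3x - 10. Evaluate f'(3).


Differentiate f(x) = 3x^3 + 4x^2 + 3x - 10 term by term:
f'(x) = 9x^2 + 8x + 3
Substitute x = 3:
f'(3) = 9 * 3^2 + 8 * 3 + 3
= 81 + 24 + 3
= 108

108


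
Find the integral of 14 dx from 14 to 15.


The integral of a constant k over [a, b] equals k * (b - a).
integral from 14 to 15 of 14 dx
= 14 * (15 - 14)
= 14 * 1
= 14

14


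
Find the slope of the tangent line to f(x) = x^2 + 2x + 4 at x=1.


The slope of the tangent line equals f'(x) at the point.
f(x) = x^2 + 2x + 4
f'(x) = 2x + 2
At x = 1:
f'(1) = 2 * 1 + 2
= 2 + 2
= 4

4


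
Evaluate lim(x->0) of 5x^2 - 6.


Since polynomials are continuous, we use direct substitution.
lim(x->0) of 5x^2 - 6
= 5 * 0^2 + 0 * 0 - 6
= 0 + 0 - 6
= -6

-6
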